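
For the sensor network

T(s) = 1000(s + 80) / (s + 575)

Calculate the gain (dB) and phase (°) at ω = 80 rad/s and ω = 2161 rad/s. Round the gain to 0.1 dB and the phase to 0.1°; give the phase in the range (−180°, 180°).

ω = 80: 45.8 dB, 37.1°; ω = 2161: 59.7 dB, 12.8°

At s = jω = j80:
zero (s+80): 80 + j80 → |·| = √(80²+80²) = √12800 ≈ 113.14, ∠ = arctan(80/80) ≈ 45.00°
pole (s+575): 575 + j80 → |·| = √(575²+80²) = √337025 ≈ 580.54, ∠ = arctan(80/575) ≈ 7.92°
|T| = 1000 · 113.14 / 580.54 ≈ 194.89
Gain = 20 log₁₀(194.89) ≈ 45.80 dB
∠T = 45.00° − 7.92° = 37.08°

At s = jω = j2161:
zero (s+80): 80 + j2161 → |·| = √(80²+2161²) = √4676321 ≈ 2162.5, ∠ = arctan(2161/80) ≈ 87.88°
pole (s+575): 575 + j2161 → |·| = √(575²+2161²) = √5000546 ≈ 2236.2, ∠ = arctan(2161/575) ≈ 75.10°
|T| = 1000 · 2162.5 / 2236.2 ≈ 967.04
Gain = 20 log₁₀(967.04) ≈ 59.71 dB
∠T = 87.88° − 75.10° = 12.78°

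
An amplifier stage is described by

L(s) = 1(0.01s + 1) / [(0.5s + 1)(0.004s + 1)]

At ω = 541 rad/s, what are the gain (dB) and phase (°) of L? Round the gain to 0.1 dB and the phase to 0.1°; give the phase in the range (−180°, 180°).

At ω = 541 rad/s:
zero (1 + j541·0.01) = 1 + j5.41 → |·| ≈ 5.5016, ∠ ≈ 79.53°
pole (1 + j541·0.5) = 1 + j270.5 → |·| ≈ 270.5, ∠ ≈ 89.79°
pole (1 + j541·0.004) = 1 + j2.164 → |·| ≈ 2.3839, ∠ ≈ 65.20°
|L| = 1 · 5.5016 / (270.5 · 2.3839) ≈ 0.0085317
Gain = 20 log₁₀(0.0085317) ≈ -41.38 dB
∠L = (79.53°) − (89.79° + 65.20°) = -75.46°

-41.4 dB, -75.5°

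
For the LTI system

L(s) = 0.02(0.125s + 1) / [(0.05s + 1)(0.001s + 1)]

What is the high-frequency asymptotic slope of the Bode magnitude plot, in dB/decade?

-20 dB/decade

Each pole contributes −20 dB/decade at high frequency; each zero contributes +20 dB/decade.
Net: 1 zero(s) − 2 pole(s) → -20 dB/decade.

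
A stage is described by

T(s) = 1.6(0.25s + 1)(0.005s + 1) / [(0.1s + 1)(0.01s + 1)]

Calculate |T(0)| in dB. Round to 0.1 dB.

4.1 dB

T(0) = 1.6 · 1 / 1 = 1.6
20 log₁₀(1.6) ≈ 4.08 dB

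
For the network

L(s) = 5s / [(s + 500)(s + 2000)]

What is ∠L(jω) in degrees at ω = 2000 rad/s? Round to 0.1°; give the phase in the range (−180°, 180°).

-31.0°

At s = jω = j2000:
zero at origin: s = j2000 → |·| = 2000, ∠ = 90.00°
pole (s+500): 500 + j2000 → |·| = √(500²+2000²) = √4250000 ≈ 2061.6, ∠ = arctan(2000/500) ≈ 75.96°
pole (s+2000): 2000 + j2000 → |·| = √(2000²+2000²) = √8000000 ≈ 2828.4, ∠ = arctan(2000/2000) ≈ 45.00°
∠L = 90.00° − 120.96° = -30.96°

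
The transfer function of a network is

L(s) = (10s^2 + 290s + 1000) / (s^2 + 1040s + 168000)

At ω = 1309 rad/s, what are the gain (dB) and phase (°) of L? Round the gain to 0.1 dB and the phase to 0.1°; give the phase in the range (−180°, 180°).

18.4 dB, 40.1°

Substitute s = j1309:
Numerator: 10(j1309)^2 + 290(j1309) + 1000 = -17133810 + j379610
Denominator: (j1309)^2 + 1040(j1309) + 168000 = -1545481 + j1361360
|N| = √(17133810² + 379610²) ≈ 1.7138e+07, ∠N ≈ 178.73°
|D| = √(1545481² + 1361360²) ≈ 2.0596e+06, ∠D ≈ 138.62°
|L| = 1.7138e+07 / 2.0596e+06 ≈ 8.321
Gain = 20 log₁₀(8.321) ≈ 18.40 dB
∠L = 178.73° − 138.62° = 40.11°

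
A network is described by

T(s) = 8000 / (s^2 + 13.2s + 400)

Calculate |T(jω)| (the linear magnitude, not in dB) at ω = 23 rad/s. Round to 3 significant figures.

At s = jω = j23:
quadratic: (j23)² + 13.2·j23 + 400 = -129 + j303.6 → |·| ≈ 329.87, ∠ ≈ 113.02°
|T| = 8000 / 329.87 ≈ 24.252

24.3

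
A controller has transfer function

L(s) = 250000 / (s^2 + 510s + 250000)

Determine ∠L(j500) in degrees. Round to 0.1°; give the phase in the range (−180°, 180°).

-90.0°

At s = jω = j500:
quadratic: (j500)² + 510·j500 + 250000 = 0 + j255000 → |·| ≈ 2.55e+05, ∠ ≈ 90.00°
∠L = 0.00° − 90.00° = -90.00°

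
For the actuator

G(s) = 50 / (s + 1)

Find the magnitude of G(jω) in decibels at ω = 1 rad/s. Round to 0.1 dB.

31.0 dB

Substitute s = j1:
Numerator: 50 = 50 + j0
Denominator: (j1) + 1 = 1 + j1
|N| = √(50² + 0²) ≈ 50, ∠N ≈ 0.00°
|D| = √(1² + 1²) ≈ 1.4142, ∠D ≈ 45.00°
|G| = 50 / 1.4142 ≈ 35.356
Gain = 20 log₁₀(35.356) ≈ 30.97 dB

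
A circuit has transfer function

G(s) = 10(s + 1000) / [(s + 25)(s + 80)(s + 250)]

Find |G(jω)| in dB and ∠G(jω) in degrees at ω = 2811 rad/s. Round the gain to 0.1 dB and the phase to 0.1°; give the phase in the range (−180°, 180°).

-117.5 dB, 167.6°

At s = jω = j2811:
zero (s+1000): 1000 + j2811 → |·| = √(1000²+2811²) = √8901721 ≈ 2983.6, ∠ = arctan(2811/1000) ≈ 70.42°
pole (s+25): 25 + j2811 → |·| = √(25²+2811²) = √7902346 ≈ 2811.1, ∠ = arctan(2811/25) ≈ 89.49°
pole (s+80): 80 + j2811 → |·| = √(80²+2811²) = √7908121 ≈ 2812.1, ∠ = arctan(2811/80) ≈ 88.37°
pole (s+250): 250 + j2811 → |·| = √(250²+2811²) = √7964221 ≈ 2822.1, ∠ = arctan(2811/250) ≈ 84.92°
|G| = 10 · 2983.6 / 2.2309e+10 ≈ 1.3374e-06
Gain = 20 log₁₀(1.3374e-06) ≈ -117.47 dB
∠G = 70.42° − 262.78° = -192.36° ≡ 167.64° (principal value)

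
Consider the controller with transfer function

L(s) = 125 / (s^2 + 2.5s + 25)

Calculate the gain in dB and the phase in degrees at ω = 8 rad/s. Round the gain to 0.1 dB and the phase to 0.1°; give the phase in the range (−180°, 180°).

9.1 dB, -152.9°

At s = jω = j8:
quadratic: (j8)² + 2.5·j8 + 25 = -39 + j20 → |·| ≈ 43.829, ∠ ≈ 152.85°
|L| = 125 / 43.829 ≈ 2.852
Gain = 20 log₁₀(2.852) ≈ 9.10 dB
∠L = 0.00° − 152.85° = -152.85°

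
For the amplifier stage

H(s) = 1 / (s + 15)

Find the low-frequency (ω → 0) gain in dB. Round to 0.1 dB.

-23.5 dB

H(0) = 1 / 15 ≈ 0.066667
20 log₁₀(0.066667) ≈ -23.52 dB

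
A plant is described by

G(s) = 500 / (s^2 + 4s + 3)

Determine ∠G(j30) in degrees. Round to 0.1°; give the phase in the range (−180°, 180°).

Substitute s = j30:
Numerator: 500 = 500 + j0
Denominator: (j30)^2 + 4(j30) + 3 = -897 + j120
|N| = √(500² + 0²) ≈ 500, ∠N ≈ 0.00°
|D| = √(897² + 120²) ≈ 904.99, ∠D ≈ 172.38°
∠G = 0.00° − 172.38° = -172.38°

-172.4°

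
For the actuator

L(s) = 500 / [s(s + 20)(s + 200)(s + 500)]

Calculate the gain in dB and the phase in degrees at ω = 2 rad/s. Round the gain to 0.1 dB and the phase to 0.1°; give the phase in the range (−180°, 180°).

-78.1 dB, -96.5°

At s = jω = j2:
pole (s+20): 20 + j2 → |·| = √(20²+2²) = √404 ≈ 20.1, ∠ = arctan(2/20) ≈ 5.71°
pole (s+200): 200 + j2 → |·| = √(200²+2²) = √40004 ≈ 200.01, ∠ = arctan(2/200) ≈ 0.57°
pole (s+500): 500 + j2 → |·| = √(500²+2²) = √250004 ≈ 500, ∠ = arctan(2/500) ≈ 0.23°
pole at origin: |s| = 2, ∠ = 90.00° (in denominator)
|L| = 500 / 4.0202e+06 ≈ 0.00012437
Gain = 20 log₁₀(0.00012437) ≈ -78.11 dB
∠L = 0.00° − 96.51° = -96.51°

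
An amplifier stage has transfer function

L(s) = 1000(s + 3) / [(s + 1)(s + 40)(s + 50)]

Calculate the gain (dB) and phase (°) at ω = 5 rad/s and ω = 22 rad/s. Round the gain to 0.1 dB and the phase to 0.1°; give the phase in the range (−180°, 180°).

ω = 5: -5.0 dB, -32.5°; ω = 22: -7.9 dB, -57.7°

At s = jω = j5:
zero (s+3): 3 + j5 → |·| = √(3²+5²) = √34 ≈ 5.831, ∠ = arctan(5/3) ≈ 59.04°
pole (s+1): 1 + j5 → |·| = √(1²+5²) = √26 ≈ 5.099, ∠ = arctan(5/1) ≈ 78.69°
pole (s+40): 40 + j5 → |·| = √(40²+5²) = √1625 ≈ 40.311, ∠ = arctan(5/40) ≈ 7.13°
pole (s+50): 50 + j5 → |·| = √(50²+5²) = √2525 ≈ 50.249, ∠ = arctan(5/50) ≈ 5.71°
|L| = 1000 · 5.831 / 10328 ≈ 0.56458
Gain = 20 log₁₀(0.56458) ≈ -4.97 dB
∠L = 59.04° − 91.53° = -32.49°

At s = jω = j22:
zero (s+3): 3 + j22 → |·| = √(3²+22²) = √493 ≈ 22.204, ∠ = arctan(22/3) ≈ 82.23°
pole (s+1): 1 + j22 → |·| = √(1²+22²) = √485 ≈ 22.023, ∠ = arctan(22/1) ≈ 87.40°
pole (s+40): 40 + j22 → |·| = √(40²+22²) = √2084 ≈ 45.651, ∠ = arctan(22/40) ≈ 28.81°
pole (s+50): 50 + j22 → |·| = √(50²+22²) = √2984 ≈ 54.626, ∠ = arctan(22/50) ≈ 23.75°
|L| = 1000 · 22.204 / 54919 ≈ 0.4043
Gain = 20 log₁₀(0.4043) ≈ -7.87 dB
∠L = 82.23° − 139.96° = -57.73°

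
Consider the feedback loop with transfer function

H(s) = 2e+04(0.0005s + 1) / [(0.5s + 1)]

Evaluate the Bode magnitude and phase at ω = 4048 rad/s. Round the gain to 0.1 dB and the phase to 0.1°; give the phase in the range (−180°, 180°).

27.0 dB, -26.3°

At ω = 4048 rad/s:
zero (1 + j4048·0.0005) = 1 + j2.024 → |·| ≈ 2.2576, ∠ ≈ 63.71°
pole (1 + j4048·0.5) = 1 + j2024 → |·| ≈ 2024, ∠ ≈ 89.97°
|H| = 2e+04 · 2.2576 / (2024) ≈ 22.308
Gain = 20 log₁₀(22.308) ≈ 26.97 dB
∠H = (63.71°) − (89.97°) = -26.26°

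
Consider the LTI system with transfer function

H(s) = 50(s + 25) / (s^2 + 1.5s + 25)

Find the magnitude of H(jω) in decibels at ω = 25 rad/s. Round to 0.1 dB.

At s = jω = j25:
zero (s+25): 25 + j25 → |·| = √(25²+25²) = √1250 ≈ 35.355, ∠ = arctan(25/25) ≈ 45.00°
quadratic: (j25)² + 1.5·j25 + 25 = -600 + j37.5 → |·| ≈ 601.17, ∠ ≈ 176.42°
|H| = 50 · 35.355 / 601.17 ≈ 2.9405
Gain = 20 log₁₀(2.9405) ≈ 9.37 dB

9.4 dB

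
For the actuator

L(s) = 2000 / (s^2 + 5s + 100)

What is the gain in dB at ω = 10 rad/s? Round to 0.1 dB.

32.0 dB

At s = jω = j10:
quadratic: (j10)² + 5·j10 + 100 = 0 + j50 → |·| ≈ 50, ∠ ≈ 90.00°
|L| = 2000 / 50 ≈ 40
Gain = 20 log₁₀(40) ≈ 32.04 dB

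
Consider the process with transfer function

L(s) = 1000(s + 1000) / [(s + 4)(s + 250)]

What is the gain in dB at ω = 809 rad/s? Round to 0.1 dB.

At s = jω = j809:
zero (s+1000): 1000 + j809 → |·| = √(1000²+809²) = √1654481 ≈ 1286.3, ∠ = arctan(809/1000) ≈ 38.97°
pole (s+4): 4 + j809 → |·| = √(4²+809²) = √654497 ≈ 809.01, ∠ = arctan(809/4) ≈ 89.72°
pole (s+250): 250 + j809 → |·| = √(250²+809²) = √716981 ≈ 846.75, ∠ = arctan(809/250) ≈ 72.83°
|L| = 1000 · 1286.3 / 6.8503e+05 ≈ 1.8777
Gain = 20 log₁₀(1.8777) ≈ 5.47 dB

5.5 dB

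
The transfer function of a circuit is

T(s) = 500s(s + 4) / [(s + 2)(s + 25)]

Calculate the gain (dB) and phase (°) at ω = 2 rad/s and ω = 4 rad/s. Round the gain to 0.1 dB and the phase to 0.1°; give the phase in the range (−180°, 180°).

ω = 2: 36.0 dB, 67.0°; ω = 4: 40.0 dB, 62.5°

At s = jω = j2:
zero (s+4): 4 + j2 → |·| = √(4²+2²) = √20 ≈ 4.4721, ∠ = arctan(2/4) ≈ 26.57°
zero at origin: s = j2 → |·| = 2, ∠ = 90.00°
pole (s+2): 2 + j2 → |·| = √(2²+2²) = √8 ≈ 2.8284, ∠ = arctan(2/2) ≈ 45.00°
pole (s+25): 25 + j2 → |·| = √(25²+2²) = √629 ≈ 25.08, ∠ = arctan(2/25) ≈ 4.57°
|T| = 500 · 8.9442 / 70.936 ≈ 63.044
Gain = 20 log₁₀(63.044) ≈ 35.99 dB
∠T = 116.57° − 49.57° = 67.00°

At s = jω = j4:
zero (s+4): 4 + j4 → |·| = √(4²+4²) = √32 ≈ 5.6569, ∠ = arctan(4/4) ≈ 45.00°
zero at origin: s = j4 → |·| = 4, ∠ = 90.00°
pole (s+2): 2 + j4 → |·| = √(2²+4²) = √20 ≈ 4.4721, ∠ = arctan(4/2) ≈ 63.43°
pole (s+25): 25 + j4 → |·| = √(25²+4²) = √641 ≈ 25.318, ∠ = arctan(4/25) ≈ 9.09°
|T| = 500 · 22.628 / 113.22 ≈ 99.929
Gain = 20 log₁₀(99.929) ≈ 39.99 dB
∠T = 135.00° − 72.52° = 62.48°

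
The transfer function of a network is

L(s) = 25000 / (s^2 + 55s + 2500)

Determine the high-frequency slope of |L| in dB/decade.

-40 dB/decade

Each pole contributes −20 dB/decade at high frequency; each zero contributes +20 dB/decade.
Net: 0 zero(s) − 2 pole(s) → -40 dB/decade.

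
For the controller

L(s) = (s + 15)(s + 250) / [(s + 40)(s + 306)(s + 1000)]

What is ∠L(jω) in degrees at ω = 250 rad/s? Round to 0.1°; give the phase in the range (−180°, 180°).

At s = jω = j250:
zero (s+15): 15 + j250 → |·| = √(15²+250²) = √62725 ≈ 250.45, ∠ = arctan(250/15) ≈ 86.57°
zero (s+250): 250 + j250 → |·| = √(250²+250²) = √125000 ≈ 353.55, ∠ = arctan(250/250) ≈ 45.00°
pole (s+40): 40 + j250 → |·| = √(40²+250²) = √64100 ≈ 253.18, ∠ = arctan(250/40) ≈ 80.91°
pole (s+306): 306 + j250 → |·| = √(306²+250²) = √156136 ≈ 395.14, ∠ = arctan(250/306) ≈ 39.25°
pole (s+1000): 1000 + j250 → |·| = √(1000²+250²) = √1062500 ≈ 1030.8, ∠ = arctan(250/1000) ≈ 14.04°
∠L = 131.57° − 134.20° = -2.63°

-2.6°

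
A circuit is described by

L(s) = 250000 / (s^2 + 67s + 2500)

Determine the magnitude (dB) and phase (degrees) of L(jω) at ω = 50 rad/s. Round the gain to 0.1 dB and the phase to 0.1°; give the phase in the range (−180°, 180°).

At s = jω = j50:
quadratic: (j50)² + 67·j50 + 2500 = 0 + j3350 → |·| ≈ 3350, ∠ ≈ 90.00°
|L| = 250000 / 3350 ≈ 74.627
Gain = 20 log₁₀(74.627) ≈ 37.46 dB
∠L = 0.00° − 90.00° = -90.00°

37.5 dB, -90.0°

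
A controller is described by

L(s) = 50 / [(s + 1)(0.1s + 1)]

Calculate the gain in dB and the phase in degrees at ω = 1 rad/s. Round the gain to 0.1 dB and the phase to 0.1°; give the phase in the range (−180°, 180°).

30.9 dB, -50.7°

At ω = 1 rad/s:
pole (1 + j1·1) = 1 + j1 → |·| ≈ 1.4142, ∠ ≈ 45.00°
pole (1 + j1·0.1) = 1 + j0.1 → |·| ≈ 1.005, ∠ ≈ 5.71°
|L| = 50 · 1 / (1.4142 · 1.005) ≈ 35.18
Gain = 20 log₁₀(35.18) ≈ 30.93 dB
∠L = (0°) − (45.00° + 5.71°) = -50.71°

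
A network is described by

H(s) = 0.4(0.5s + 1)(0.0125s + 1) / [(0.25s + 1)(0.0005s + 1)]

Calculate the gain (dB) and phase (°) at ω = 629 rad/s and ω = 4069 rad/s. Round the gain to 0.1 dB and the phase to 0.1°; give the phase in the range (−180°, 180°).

At ω = 629 rad/s:
zero (1 + j629·0.5) = 1 + j314.5 → |·| ≈ 314.5, ∠ ≈ 89.82°
zero (1 + j629·0.0125) = 1 + j7.8625 → |·| ≈ 7.9258, ∠ ≈ 82.75°
pole (1 + j629·0.25) = 1 + j157.25 → |·| ≈ 157.25, ∠ ≈ 89.64°
pole (1 + j629·0.0005) = 1 + j0.3145 → |·| ≈ 1.0483, ∠ ≈ 17.46°
|H| = 0.4 · 314.5 · 7.9258 / (157.25 · 1.0483) ≈ 6.0485
Gain = 20 log₁₀(6.0485) ≈ 15.63 dB
∠H = (89.82° + 82.75°) − (89.64° + 17.46°) = 65.47°

At ω = 4069 rad/s:
zero (1 + j4069·0.5) = 1 + j2034.5 → |·| ≈ 2034.5, ∠ ≈ 89.97°
zero (1 + j4069·0.0125) = 1 + j50.8625 → |·| ≈ 50.872, ∠ ≈ 88.87°
pole (1 + j4069·0.25) = 1 + j1017.25 → |·| ≈ 1017.3, ∠ ≈ 89.94°
pole (1 + j4069·0.0005) = 1 + j2.0345 → |·| ≈ 2.267, ∠ ≈ 63.82°
|H| = 0.4 · 2034.5 · 50.872 / (1017.3 · 2.267) ≈ 17.951
Gain = 20 log₁₀(17.951) ≈ 25.08 dB
∠H = (89.97° + 88.87°) − (89.94° + 63.82°) = 25.08°

ω = 629: 15.6 dB, 65.5°; ω = 4069: 25.1 dB, 25.1°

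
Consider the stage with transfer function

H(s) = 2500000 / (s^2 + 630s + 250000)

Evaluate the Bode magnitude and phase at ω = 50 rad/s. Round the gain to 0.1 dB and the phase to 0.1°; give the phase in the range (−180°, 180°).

20.0 dB, -7.3°

At s = jω = j50:
quadratic: (j50)² + 630·j50 + 250000 = 247500 + j31500 → |·| ≈ 2.495e+05, ∠ ≈ 7.25°
|H| = 2500000 / 2.495e+05 ≈ 10.02
Gain = 20 log₁₀(10.02) ≈ 20.02 dB
∠H = 0.00° − 7.25° = -7.25°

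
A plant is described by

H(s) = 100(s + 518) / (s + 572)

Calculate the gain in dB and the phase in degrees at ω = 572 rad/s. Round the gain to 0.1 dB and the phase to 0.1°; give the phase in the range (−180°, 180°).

At s = jω = j572:
zero (s+518): 518 + j572 → |·| = √(518²+572²) = √595508 ≈ 771.69, ∠ = arctan(572/518) ≈ 47.84°
pole (s+572): 572 + j572 → |·| = √(572²+572²) = √654368 ≈ 808.93, ∠ = arctan(572/572) ≈ 45.00°
|H| = 100 · 771.69 / 808.93 ≈ 95.396
Gain = 20 log₁₀(95.396) ≈ 39.59 dB
∠H = 47.84° − 45.00° = 2.84°

39.6 dB, 2.8°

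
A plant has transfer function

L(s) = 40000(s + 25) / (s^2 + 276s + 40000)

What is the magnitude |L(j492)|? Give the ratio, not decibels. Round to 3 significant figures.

80.9

At s = jω = j492:
zero (s+25): 25 + j492 → |·| = √(25²+492²) = √242689 ≈ 492.63, ∠ = arctan(492/25) ≈ 87.09°
quadratic: (j492)² + 276·j492 + 40000 = -202064 + j135792 → |·| ≈ 2.4345e+05, ∠ ≈ 146.10°
|L| = 40000 · 492.63 / 2.4345e+05 ≈ 80.941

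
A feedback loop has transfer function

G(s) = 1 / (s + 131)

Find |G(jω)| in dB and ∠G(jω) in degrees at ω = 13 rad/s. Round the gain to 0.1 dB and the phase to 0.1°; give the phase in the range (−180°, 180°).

-42.4 dB, -5.7°

Substitute s = j13:
Numerator: 1 = 1 + j0
Denominator: (j13) + 131 = 131 + j13
|N| = √(1² + 0²) ≈ 1, ∠N ≈ 0.00°
|D| = √(131² + 13²) ≈ 131.64, ∠D ≈ 5.67°
|G| = 1 / 131.64 ≈ 0.0075965
Gain = 20 log₁₀(0.0075965) ≈ -42.39 dB
∠G = 0.00° − 5.67° = -5.67°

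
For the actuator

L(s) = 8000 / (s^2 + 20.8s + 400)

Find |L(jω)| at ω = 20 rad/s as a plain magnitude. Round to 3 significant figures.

19.2

At s = jω = j20:
quadratic: (j20)² + 20.8·j20 + 400 = 0 + j416 → |·| ≈ 416, ∠ ≈ 90.00°
|L| = 8000 / 416 ≈ 19.231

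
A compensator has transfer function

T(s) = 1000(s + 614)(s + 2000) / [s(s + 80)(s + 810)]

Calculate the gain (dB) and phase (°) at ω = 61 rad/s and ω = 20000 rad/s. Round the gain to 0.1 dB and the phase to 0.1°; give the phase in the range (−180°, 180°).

At s = jω = j61:
zero (s+614): 614 + j61 → |·| = √(614²+61²) = √380717 ≈ 617.02, ∠ = arctan(61/614) ≈ 5.67°
zero (s+2000): 2000 + j61 → |·| = √(2000²+61²) = √4003721 ≈ 2000.9, ∠ = arctan(61/2000) ≈ 1.75°
pole (s+80): 80 + j61 → |·| = √(80²+61²) = √10121 ≈ 100.6, ∠ = arctan(61/80) ≈ 37.33°
pole (s+810): 810 + j61 → |·| = √(810²+61²) = √659821 ≈ 812.29, ∠ = arctan(61/810) ≈ 4.31°
pole at origin: |s| = 61, ∠ = 90.00° (in denominator)
|T| = 1000 · 1.2346e+06 / 4.9847e+06 ≈ 247.68
Gain = 20 log₁₀(247.68) ≈ 47.88 dB
∠T = 7.42° − 131.64° = -124.22°

At s = jω = j20000:
zero (s+614): 614 + j20000 → |·| = √(614²+20000²) = √400376996 ≈ 20009, ∠ = arctan(20000/614) ≈ 88.24°
zero (s+2000): 2000 + j20000 → |·| = √(2000²+20000²) = √404000000 ≈ 20100, ∠ = arctan(20000/2000) ≈ 84.29°
pole (s+80): 80 + j20000 → |·| = √(80²+20000²) = √400006400 ≈ 20000, ∠ = arctan(20000/80) ≈ 89.77°
pole (s+810): 810 + j20000 → |·| = √(810²+20000²) = √400656100 ≈ 20016, ∠ = arctan(20000/810) ≈ 87.68°
pole at origin: |s| = 20000, ∠ = 90.00° (in denominator)
|T| = 1000 · 4.0218e+08 / 8.0064e+12 ≈ 0.050232
Gain = 20 log₁₀(0.050232) ≈ -25.98 dB
∠T = 172.53° − 267.45° = -94.92°

ω = 61: 47.9 dB, -124.2°; ω = 20000: -26.0 dB, -94.9°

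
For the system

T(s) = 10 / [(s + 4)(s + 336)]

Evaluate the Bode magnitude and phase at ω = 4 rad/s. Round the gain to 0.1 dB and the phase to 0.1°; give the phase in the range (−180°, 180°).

At s = jω = j4:
pole (s+4): 4 + j4 → |·| = √(4²+4²) = √32 ≈ 5.6569, ∠ = arctan(4/4) ≈ 45.00°
pole (s+336): 336 + j4 → |·| = √(336²+4²) = √112912 ≈ 336.02, ∠ = arctan(4/336) ≈ 0.68°
|T| = 10 / 1900.8 ≈ 0.0052609
Gain = 20 log₁₀(0.0052609) ≈ -45.58 dB
∠T = 0.00° − 45.68° = -45.68°

-45.6 dB, -45.7°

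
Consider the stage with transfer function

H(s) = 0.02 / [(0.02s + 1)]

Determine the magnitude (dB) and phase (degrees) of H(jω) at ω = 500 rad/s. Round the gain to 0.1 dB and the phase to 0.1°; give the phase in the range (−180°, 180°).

-54.0 dB, -84.3°

At ω = 500 rad/s:
pole (1 + j500·0.02) = 1 + j10 → |·| ≈ 10.05, ∠ ≈ 84.29°
|H| = 0.02 · 1 / (10.05) ≈ 0.00199
Gain = 20 log₁₀(0.00199) ≈ -54.02 dB
∠H = (0°) − (84.29°) = -84.29°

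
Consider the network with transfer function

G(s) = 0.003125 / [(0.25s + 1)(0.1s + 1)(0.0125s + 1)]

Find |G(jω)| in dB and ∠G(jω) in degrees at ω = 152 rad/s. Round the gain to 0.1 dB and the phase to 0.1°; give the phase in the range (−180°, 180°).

At ω = 152 rad/s:
pole (1 + j152·0.25) = 1 + j38 → |·| ≈ 38.013, ∠ ≈ 88.49°
pole (1 + j152·0.1) = 1 + j15.2 → |·| ≈ 15.233, ∠ ≈ 86.24°
pole (1 + j152·0.0125) = 1 + j1.9 → |·| ≈ 2.1471, ∠ ≈ 62.24°
|G| = 0.003125 · 1 / (38.013 · 15.233 · 2.1471) ≈ 2.5135e-06
Gain = 20 log₁₀(2.5135e-06) ≈ -111.99 dB
∠G = (0°) − (88.49° + 86.24° + 62.24°) = -236.97° ≡ 123.03° (principal value)

-112.0 dB, 123.0°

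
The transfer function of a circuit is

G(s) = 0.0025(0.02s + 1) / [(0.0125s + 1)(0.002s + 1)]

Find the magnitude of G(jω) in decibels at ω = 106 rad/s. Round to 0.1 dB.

At ω = 106 rad/s:
zero (1 + j106·0.02) = 1 + j2.12 → |·| ≈ 2.344, ∠ ≈ 64.75°
pole (1 + j106·0.0125) = 1 + j1.325 → |·| ≈ 1.66, ∠ ≈ 52.96°
pole (1 + j106·0.002) = 1 + j0.212 → |·| ≈ 1.0222, ∠ ≈ 11.97°
|G| = 0.0025 · 2.344 / (1.66 · 1.0222) ≈ 0.0034535
Gain = 20 log₁₀(0.0034535) ≈ -49.23 dB

-49.2 dB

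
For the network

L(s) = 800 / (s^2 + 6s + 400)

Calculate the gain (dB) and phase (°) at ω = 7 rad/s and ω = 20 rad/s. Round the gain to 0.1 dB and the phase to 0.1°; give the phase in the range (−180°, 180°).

ω = 7: 7.1 dB, -6.8°; ω = 20: 16.5 dB, -90.0°

At s = jω = j7:
quadratic: (j7)² + 6·j7 + 400 = 351 + j42 → |·| ≈ 353.5, ∠ ≈ 6.82°
|L| = 800 / 353.5 ≈ 2.2631
Gain = 20 log₁₀(2.2631) ≈ 7.09 dB
∠L = 0.00° − 6.82° = -6.82°

At s = jω = j20:
quadratic: (j20)² + 6·j20 + 400 = 0 + j120 → |·| ≈ 120, ∠ ≈ 90.00°
|L| = 800 / 120 ≈ 6.6667
Gain = 20 log₁₀(6.6667) ≈ 16.48 dB
∠L = 0.00° − 90.00° = -90.00°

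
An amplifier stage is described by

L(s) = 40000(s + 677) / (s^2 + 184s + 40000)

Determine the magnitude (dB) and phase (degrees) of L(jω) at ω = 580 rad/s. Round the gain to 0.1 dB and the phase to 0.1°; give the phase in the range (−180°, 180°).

41.1 dB, -119.6°

At s = jω = j580:
zero (s+677): 677 + j580 → |·| = √(677²+580²) = √794729 ≈ 891.48, ∠ = arctan(580/677) ≈ 40.59°
quadratic: (j580)² + 184·j580 + 40000 = -296400 + j106720 → |·| ≈ 3.1503e+05, ∠ ≈ 160.20°
|L| = 40000 · 891.48 / 3.1503e+05 ≈ 113.19
Gain = 20 log₁₀(113.19) ≈ 41.08 dB
∠L = 40.59° − 160.20° = -119.61°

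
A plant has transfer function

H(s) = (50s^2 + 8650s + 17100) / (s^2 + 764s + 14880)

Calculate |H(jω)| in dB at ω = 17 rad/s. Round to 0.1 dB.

Substitute s = j17:
Numerator: 50(j17)^2 + 8650(j17) + 17100 = 2650 + j147050
Denominator: (j17)^2 + 764(j17) + 14880 = 14591 + j12988
|N| = √(2650² + 147050²) ≈ 1.4707e+05, ∠N ≈ 88.97°
|D| = √(14591² + 12988²) ≈ 19534, ∠D ≈ 41.67°
|H| = 1.4707e+05 / 19534 ≈ 7.5289
Gain = 20 log₁₀(7.5289) ≈ 17.53 dB

17.5 dB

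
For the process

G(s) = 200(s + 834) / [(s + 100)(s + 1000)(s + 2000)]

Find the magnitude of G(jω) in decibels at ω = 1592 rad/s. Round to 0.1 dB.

At s = jω = j1592:
zero (s+834): 834 + j1592 → |·| = √(834²+1592²) = √3230020 ≈ 1797.2, ∠ = arctan(1592/834) ≈ 62.35°
pole (s+100): 100 + j1592 → |·| = √(100²+1592²) = √2544464 ≈ 1595.1, ∠ = arctan(1592/100) ≈ 86.41°
pole (s+1000): 1000 + j1592 → |·| = √(1000²+1592²) = √3534464 ≈ 1880, ∠ = arctan(1592/1000) ≈ 57.87°
pole (s+2000): 2000 + j1592 → |·| = √(2000²+1592²) = √6534464 ≈ 2556.3, ∠ = arctan(1592/2000) ≈ 38.52°
|G| = 200 · 1797.2 / 7.6658e+09 ≈ 4.6889e-05
Gain = 20 log₁₀(4.6889e-05) ≈ -86.58 dB

-86.6 dB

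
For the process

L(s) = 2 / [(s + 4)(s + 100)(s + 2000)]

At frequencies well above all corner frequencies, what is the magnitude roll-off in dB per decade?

Each pole contributes −20 dB/decade at high frequency; each zero contributes +20 dB/decade.
Net: 0 zero(s) − 3 pole(s) → -60 dB/decade.

-60 dB/decade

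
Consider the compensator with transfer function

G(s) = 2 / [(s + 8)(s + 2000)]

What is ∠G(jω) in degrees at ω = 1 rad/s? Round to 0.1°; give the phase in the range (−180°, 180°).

At s = jω = j1:
pole (s+8): 8 + j1 → |·| = √(8²+1²) = √65 ≈ 8.0623, ∠ = arctan(1/8) ≈ 7.13°
pole (s+2000): 2000 + j1 → |·| = √(2000²+1²) = √4000001 ≈ 2000, ∠ = arctan(1/2000) ≈ 0.03°
∠G = 0.00° − 7.16° = -7.16°

-7.2°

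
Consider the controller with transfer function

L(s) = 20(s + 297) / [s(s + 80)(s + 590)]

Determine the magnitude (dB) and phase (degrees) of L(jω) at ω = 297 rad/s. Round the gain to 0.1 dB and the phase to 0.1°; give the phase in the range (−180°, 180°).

At s = jω = j297:
zero (s+297): 297 + j297 → |·| = √(297²+297²) = √176418 ≈ 420.02, ∠ = arctan(297/297) ≈ 45.00°
pole (s+80): 80 + j297 → |·| = √(80²+297²) = √94609 ≈ 307.59, ∠ = arctan(297/80) ≈ 74.92°
pole (s+590): 590 + j297 → |·| = √(590²+297²) = √436309 ≈ 660.54, ∠ = arctan(297/590) ≈ 26.72°
pole at origin: |s| = 297, ∠ = 90.00° (in denominator)
|L| = 20 · 420.02 / 6.0343e+07 ≈ 0.00013921
Gain = 20 log₁₀(0.00013921) ≈ -77.13 dB
∠L = 45.00° − 191.64° = -146.64°

-77.1 dB, -146.6°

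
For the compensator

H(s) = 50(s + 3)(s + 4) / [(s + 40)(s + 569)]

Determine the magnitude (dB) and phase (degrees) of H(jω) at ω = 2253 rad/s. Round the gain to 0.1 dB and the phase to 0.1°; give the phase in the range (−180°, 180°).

At s = jω = j2253:
zero (s+3): 3 + j2253 → |·| = √(3²+2253²) = √5076018 ≈ 2253, ∠ = arctan(2253/3) ≈ 89.92°
zero (s+4): 4 + j2253 → |·| = √(4²+2253²) = √5076025 ≈ 2253, ∠ = arctan(2253/4) ≈ 89.90°
pole (s+40): 40 + j2253 → |·| = √(40²+2253²) = √5077609 ≈ 2253.4, ∠ = arctan(2253/40) ≈ 88.98°
pole (s+569): 569 + j2253 → |·| = √(569²+2253²) = √5399770 ≈ 2323.7, ∠ = arctan(2253/569) ≈ 75.83°
|H| = 50 · 5.076e+06 / 5.2362e+06 ≈ 48.47
Gain = 20 log₁₀(48.47) ≈ 33.71 dB
∠H = 179.82° − 164.81° = 15.01°

33.7 dB, 15.0°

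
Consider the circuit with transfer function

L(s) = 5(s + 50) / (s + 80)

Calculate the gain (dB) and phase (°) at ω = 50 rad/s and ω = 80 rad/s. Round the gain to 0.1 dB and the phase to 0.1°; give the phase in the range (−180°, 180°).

At s = jω = j50:
zero (s+50): 50 + j50 → |·| = √(50²+50²) = √5000 ≈ 70.711, ∠ = arctan(50/50) ≈ 45.00°
pole (s+80): 80 + j50 → |·| = √(80²+50²) = √8900 ≈ 94.34, ∠ = arctan(50/80) ≈ 32.01°
|L| = 5 · 70.711 / 94.34 ≈ 3.7477
Gain = 20 log₁₀(3.7477) ≈ 11.48 dB
∠L = 45.00° − 32.01° = 12.99°

At s = jω = j80:
zero (s+50): 50 + j80 → |·| = √(50²+80²) = √8900 ≈ 94.34, ∠ = arctan(80/50) ≈ 57.99°
pole (s+80): 80 + j80 → |·| = √(80²+80²) = √12800 ≈ 113.14, ∠ = arctan(80/80) ≈ 45.00°
|L| = 5 · 94.34 / 113.14 ≈ 4.1692
Gain = 20 log₁₀(4.1692) ≈ 12.40 dB
∠L = 57.99° − 45.00° = 12.99°

ω = 50: 11.5 dB, 13.0°; ω = 80: 12.4 dB, 13.0°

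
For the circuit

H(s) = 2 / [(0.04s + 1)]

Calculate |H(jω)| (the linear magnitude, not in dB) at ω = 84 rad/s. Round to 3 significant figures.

At ω = 84 rad/s:
pole (1 + j84·0.04) = 1 + j3.36 → |·| ≈ 3.5057, ∠ ≈ 73.43°
|H| = 2 · 1 / (3.5057) ≈ 0.5705

0.571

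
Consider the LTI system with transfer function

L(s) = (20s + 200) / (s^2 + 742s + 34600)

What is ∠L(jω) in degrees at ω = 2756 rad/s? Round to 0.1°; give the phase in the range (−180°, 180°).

Substitute s = j2756:
Numerator: 20(j2756) + 200 = 200 + j55120
Denominator: (j2756)^2 + 742(j2756) + 34600 = -7560936 + j2044952
|N| = √(200² + 55120²) ≈ 55120, ∠N ≈ 89.79°
|D| = √(7560936² + 2044952²) ≈ 7.8326e+06, ∠D ≈ 164.87°
∠L = 89.79° − 164.87° = -75.08°

-75.1°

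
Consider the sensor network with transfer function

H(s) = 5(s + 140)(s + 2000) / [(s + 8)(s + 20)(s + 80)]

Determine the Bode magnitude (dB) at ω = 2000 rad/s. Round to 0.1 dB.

At s = jω = j2000:
zero (s+140): 140 + j2000 → |·| = √(140²+2000²) = √4019600 ≈ 2004.9, ∠ = arctan(2000/140) ≈ 86.00°
zero (s+2000): 2000 + j2000 → |·| = √(2000²+2000²) = √8000000 ≈ 2828.4, ∠ = arctan(2000/2000) ≈ 45.00°
pole (s+8): 8 + j2000 → |·| = √(8²+2000²) = √4000064 ≈ 2000, ∠ = arctan(2000/8) ≈ 89.77°
pole (s+20): 20 + j2000 → |·| = √(20²+2000²) = √4000400 ≈ 2000.1, ∠ = arctan(2000/20) ≈ 89.43°
pole (s+80): 80 + j2000 → |·| = √(80²+2000²) = √4006400 ≈ 2001.6, ∠ = arctan(2000/80) ≈ 87.71°
|H| = 5 · 5.6707e+06 / 8.0068e+09 ≈ 0.0035412
Gain = 20 log₁₀(0.0035412) ≈ -49.02 dB

-49.0 dB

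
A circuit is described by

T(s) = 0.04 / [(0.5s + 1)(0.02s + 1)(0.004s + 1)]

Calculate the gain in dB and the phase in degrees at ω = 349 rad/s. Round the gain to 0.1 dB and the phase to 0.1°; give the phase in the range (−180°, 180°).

-94.5 dB, 134.1°

At ω = 349 rad/s:
pole (1 + j349·0.5) = 1 + j174.5 → |·| ≈ 174.5, ∠ ≈ 89.67°
pole (1 + j349·0.02) = 1 + j6.98 → |·| ≈ 7.0513, ∠ ≈ 81.85°
pole (1 + j349·0.004) = 1 + j1.396 → |·| ≈ 1.7172, ∠ ≈ 54.38°
|T| = 0.04 · 1 / (174.5 · 7.0513 · 1.7172) ≈ 1.8931e-05
Gain = 20 log₁₀(1.8931e-05) ≈ -94.46 dB
∠T = (0°) − (89.67° + 81.85° + 54.38°) = -225.90° ≡ 134.10° (principal value)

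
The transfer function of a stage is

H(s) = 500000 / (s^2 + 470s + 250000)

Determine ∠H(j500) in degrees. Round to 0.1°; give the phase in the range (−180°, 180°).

-90.0°

At s = jω = j500:
quadratic: (j500)² + 470·j500 + 250000 = 0 + j235000 → |·| ≈ 2.35e+05, ∠ ≈ 90.00°
∠H = 0.00° − 90.00° = -90.00°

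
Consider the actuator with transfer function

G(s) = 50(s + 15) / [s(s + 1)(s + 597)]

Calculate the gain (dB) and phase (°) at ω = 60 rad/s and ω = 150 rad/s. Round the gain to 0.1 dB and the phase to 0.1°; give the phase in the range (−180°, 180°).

ω = 60: -56.9 dB, -108.8°; ω = 150: -65.3 dB, -109.4°

At s = jω = j60:
zero (s+15): 15 + j60 → |·| = √(15²+60²) = √3825 ≈ 61.847, ∠ = arctan(60/15) ≈ 75.96°
pole (s+1): 1 + j60 → |·| = √(1²+60²) = √3601 ≈ 60.008, ∠ = arctan(60/1) ≈ 89.05°
pole (s+597): 597 + j60 → |·| = √(597²+60²) = √360009 ≈ 600.01, ∠ = arctan(60/597) ≈ 5.74°
pole at origin: |s| = 60, ∠ = 90.00° (in denominator)
|G| = 50 · 61.847 / 2.1603e+06 ≈ 0.0014314
Gain = 20 log₁₀(0.0014314) ≈ -56.88 dB
∠G = 75.96° − 184.79° = -108.83°

At s = jω = j150:
zero (s+15): 15 + j150 → |·| = √(15²+150²) = √22725 ≈ 150.75, ∠ = arctan(150/15) ≈ 84.29°
pole (s+1): 1 + j150 → |·| = √(1²+150²) = √22501 ≈ 150, ∠ = arctan(150/1) ≈ 89.62°
pole (s+597): 597 + j150 → |·| = √(597²+150²) = √378909 ≈ 615.56, ∠ = arctan(150/597) ≈ 14.10°
pole at origin: |s| = 150, ∠ = 90.00° (in denominator)
|G| = 50 · 150.75 / 1.385e+07 ≈ 0.00054422
Gain = 20 log₁₀(0.00054422) ≈ -65.28 dB
∠G = 84.29° − 193.72° = -109.43°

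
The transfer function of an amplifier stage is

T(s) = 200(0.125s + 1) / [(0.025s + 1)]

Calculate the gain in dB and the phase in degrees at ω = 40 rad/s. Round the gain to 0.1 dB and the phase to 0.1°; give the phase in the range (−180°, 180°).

At ω = 40 rad/s:
zero (1 + j40·0.125) = 1 + j5 → |·| ≈ 5.099, ∠ ≈ 78.69°
pole (1 + j40·0.025) = 1 + j1 → |·| ≈ 1.4142, ∠ ≈ 45.00°
|T| = 200 · 5.099 / (1.4142) ≈ 721.11
Gain = 20 log₁₀(721.11) ≈ 57.16 dB
∠T = (78.69°) − (45.00°) = 33.69°

57.2 dB, 33.7°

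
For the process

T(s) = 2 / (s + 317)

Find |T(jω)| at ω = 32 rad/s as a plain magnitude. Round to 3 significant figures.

At s = jω = j32:
pole (s+317): 317 + j32 → |·| = √(317²+32²) = √101513 ≈ 318.61, ∠ = arctan(32/317) ≈ 5.76°
|T| = 2 / 318.61 ≈ 0.0062773

0.00628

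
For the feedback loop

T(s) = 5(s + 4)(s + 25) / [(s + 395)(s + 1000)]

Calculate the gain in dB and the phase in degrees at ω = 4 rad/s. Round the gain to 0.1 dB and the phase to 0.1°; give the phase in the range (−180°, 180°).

At s = jω = j4:
zero (s+4): 4 + j4 → |·| = √(4²+4²) = √32 ≈ 5.6569, ∠ = arctan(4/4) ≈ 45.00°
zero (s+25): 25 + j4 → |·| = √(25²+4²) = √641 ≈ 25.318, ∠ = arctan(4/25) ≈ 9.09°
pole (s+395): 395 + j4 → |·| = √(395²+4²) = √156041 ≈ 395.02, ∠ = arctan(4/395) ≈ 0.58°
pole (s+1000): 1000 + j4 → |·| = √(1000²+4²) = √1000016 ≈ 1000, ∠ = arctan(4/1000) ≈ 0.23°
|T| = 5 · 143.22 / 3.9502e+05 ≈ 0.0018128
Gain = 20 log₁₀(0.0018128) ≈ -54.83 dB
∠T = 54.09° − 0.81° = 53.28°

-54.8 dB, 53.3°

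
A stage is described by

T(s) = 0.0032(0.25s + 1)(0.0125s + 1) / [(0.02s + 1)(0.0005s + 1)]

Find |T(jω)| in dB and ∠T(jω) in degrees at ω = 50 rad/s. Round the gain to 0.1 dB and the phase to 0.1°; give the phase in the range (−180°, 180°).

At ω = 50 rad/s:
zero (1 + j50·0.25) = 1 + j12.5 → |·| ≈ 12.54, ∠ ≈ 85.43°
zero (1 + j50·0.0125) = 1 + j0.625 → |·| ≈ 1.1792, ∠ ≈ 32.01°
pole (1 + j50·0.02) = 1 + j1 → |·| ≈ 1.4142, ∠ ≈ 45.00°
pole (1 + j50·0.0005) = 1 + j0.025 → |·| ≈ 1.0003, ∠ ≈ 1.43°
|T| = 0.0032 · 12.54 · 1.1792 / (1.4142 · 1.0003) ≈ 0.03345
Gain = 20 log₁₀(0.03345) ≈ -29.51 dB
∠T = (85.43° + 32.01°) − (45.00° + 1.43°) = 71.01°

-29.5 dB, 71.0°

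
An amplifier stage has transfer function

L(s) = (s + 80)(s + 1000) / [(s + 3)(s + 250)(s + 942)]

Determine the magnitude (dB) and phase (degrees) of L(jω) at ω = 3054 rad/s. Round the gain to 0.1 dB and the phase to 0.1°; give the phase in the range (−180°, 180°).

-69.7 dB, -87.8°

At s = jω = j3054:
zero (s+80): 80 + j3054 → |·| = √(80²+3054²) = √9333316 ≈ 3055, ∠ = arctan(3054/80) ≈ 88.50°
zero (s+1000): 1000 + j3054 → |·| = √(1000²+3054²) = √10326916 ≈ 3213.6, ∠ = arctan(3054/1000) ≈ 71.87°
pole (s+3): 3 + j3054 → |·| = √(3²+3054²) = √9326925 ≈ 3054, ∠ = arctan(3054/3) ≈ 89.94°
pole (s+250): 250 + j3054 → |·| = √(250²+3054²) = √9389416 ≈ 3064.2, ∠ = arctan(3054/250) ≈ 85.32°
pole (s+942): 942 + j3054 → |·| = √(942²+3054²) = √10214280 ≈ 3196, ∠ = arctan(3054/942) ≈ 72.86°
|L| = 1 · 9.8175e+06 / 2.9908e+10 ≈ 0.00032826
Gain = 20 log₁₀(0.00032826) ≈ -69.68 dB
∠L = 160.37° − 248.12° = -87.75°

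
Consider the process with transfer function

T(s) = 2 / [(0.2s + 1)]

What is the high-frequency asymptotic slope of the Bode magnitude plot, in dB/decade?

-20 dB/decade

Each pole contributes −20 dB/decade at high frequency; each zero contributes +20 dB/decade.
Net: 0 zero(s) − 1 pole(s) → -20 dB/decade.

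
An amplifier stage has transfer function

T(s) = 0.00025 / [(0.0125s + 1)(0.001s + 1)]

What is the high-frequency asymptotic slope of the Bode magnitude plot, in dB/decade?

Each pole contributes −20 dB/decade at high frequency; each zero contributes +20 dB/decade.
Net: 0 zero(s) − 2 pole(s) → -40 dB/decade.

-40 dB/decade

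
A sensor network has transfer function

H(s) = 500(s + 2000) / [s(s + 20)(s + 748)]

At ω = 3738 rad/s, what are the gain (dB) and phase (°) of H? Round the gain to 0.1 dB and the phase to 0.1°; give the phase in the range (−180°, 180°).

-88.0 dB, 163.5°

At s = jω = j3738:
zero (s+2000): 2000 + j3738 → |·| = √(2000²+3738²) = √17972644 ≈ 4239.4, ∠ = arctan(3738/2000) ≈ 61.85°
pole (s+20): 20 + j3738 → |·| = √(20²+3738²) = √13973044 ≈ 3738.1, ∠ = arctan(3738/20) ≈ 89.69°
pole (s+748): 748 + j3738 → |·| = √(748²+3738²) = √14532148 ≈ 3812.1, ∠ = arctan(3738/748) ≈ 78.68°
pole at origin: |s| = 3738, ∠ = 90.00° (in denominator)
|H| = 500 · 4239.4 / 5.3267e+10 ≈ 3.9794e-05
Gain = 20 log₁₀(3.9794e-05) ≈ -88.00 dB
∠H = 61.85° − 258.37° = -196.52° ≡ 163.48° (principal value)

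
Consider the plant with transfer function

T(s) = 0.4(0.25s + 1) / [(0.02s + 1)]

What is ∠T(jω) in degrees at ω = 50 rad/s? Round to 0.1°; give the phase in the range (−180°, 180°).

40.4°

At ω = 50 rad/s:
zero (1 + j50·0.25) = 1 + j12.5 → |·| ≈ 12.54, ∠ ≈ 85.43°
pole (1 + j50·0.02) = 1 + j1 → |·| ≈ 1.4142, ∠ ≈ 45.00°
∠T = (85.43°) − (45.00°) = 40.43°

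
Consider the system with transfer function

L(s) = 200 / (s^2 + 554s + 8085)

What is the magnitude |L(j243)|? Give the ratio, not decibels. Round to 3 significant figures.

0.00139

Substitute s = j243:
Numerator: 200 = 200 + j0
Denominator: (j243)^2 + 554(j243) + 8085 = -50964 + j134622
|N| = √(200² + 0²) ≈ 200, ∠N ≈ 0.00°
|D| = √(50964² + 134622²) ≈ 1.4395e+05, ∠D ≈ 110.74°
|L| = 200 / 1.4395e+05 ≈ 0.0013894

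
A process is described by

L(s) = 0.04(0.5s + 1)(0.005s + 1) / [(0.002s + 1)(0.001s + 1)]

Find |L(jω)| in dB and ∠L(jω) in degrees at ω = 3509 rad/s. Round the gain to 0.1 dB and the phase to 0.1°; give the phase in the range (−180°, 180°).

At ω = 3509 rad/s:
zero (1 + j3509·0.5) = 1 + j1754.5 → |·| ≈ 1754.5, ∠ ≈ 89.97°
zero (1 + j3509·0.005) = 1 + j17.545 → |·| ≈ 17.573, ∠ ≈ 86.74°
pole (1 + j3509·0.002) = 1 + j7.018 → |·| ≈ 7.0889, ∠ ≈ 81.89°
pole (1 + j3509·0.001) = 1 + j3.509 → |·| ≈ 3.6487, ∠ ≈ 74.09°
|L| = 0.04 · 1754.5 · 17.573 / (7.0889 · 3.6487) ≈ 47.681
Gain = 20 log₁₀(47.681) ≈ 33.57 dB
∠L = (89.97° + 86.74°) − (81.89° + 74.09°) = 20.73°

33.6 dB, 20.7°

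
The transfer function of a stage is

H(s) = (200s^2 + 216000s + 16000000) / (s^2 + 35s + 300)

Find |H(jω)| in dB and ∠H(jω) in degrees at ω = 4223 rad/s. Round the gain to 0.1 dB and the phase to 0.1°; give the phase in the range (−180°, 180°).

Substitute s = j4223:
Numerator: 200(j4223)^2 + 216000(j4223) + 16000000 = -3550745800 + j912168000
Denominator: (j4223)^2 + 35(j4223) + 300 = -17833429 + j147805
|N| = √(3550745800² + 912168000²) ≈ 3.666e+09, ∠N ≈ 165.59°
|D| = √(17833429² + 147805²) ≈ 1.7834e+07, ∠D ≈ 179.53°
|H| = 3.666e+09 / 1.7834e+07 ≈ 205.56
Gain = 20 log₁₀(205.56) ≈ 46.26 dB
∠H = 165.59° − 179.53° = -13.94°

46.3 dB, -13.9°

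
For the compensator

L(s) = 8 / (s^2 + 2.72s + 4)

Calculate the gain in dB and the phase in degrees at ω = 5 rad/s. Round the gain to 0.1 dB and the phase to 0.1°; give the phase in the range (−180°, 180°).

At s = jω = j5:
quadratic: (j5)² + 2.72·j5 + 4 = -21 + j13.6 → |·| ≈ 25.019, ∠ ≈ 147.07°
|L| = 8 / 25.019 ≈ 0.31976
Gain = 20 log₁₀(0.31976) ≈ -9.90 dB
∠L = 0.00° − 147.07° = -147.07°

-9.9 dB, -147.1°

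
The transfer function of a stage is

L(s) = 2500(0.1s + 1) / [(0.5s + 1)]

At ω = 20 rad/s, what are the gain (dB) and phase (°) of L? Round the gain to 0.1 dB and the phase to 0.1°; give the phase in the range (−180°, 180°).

At ω = 20 rad/s:
zero (1 + j20·0.1) = 1 + j2 → |·| ≈ 2.2361, ∠ ≈ 63.43°
pole (1 + j20·0.5) = 1 + j10 → |·| ≈ 10.05, ∠ ≈ 84.29°
|L| = 2500 · 2.2361 / (10.05) ≈ 556.24
Gain = 20 log₁₀(556.24) ≈ 54.91 dB
∠L = (63.43°) − (84.29°) = -20.86°

54.9 dB, -20.9°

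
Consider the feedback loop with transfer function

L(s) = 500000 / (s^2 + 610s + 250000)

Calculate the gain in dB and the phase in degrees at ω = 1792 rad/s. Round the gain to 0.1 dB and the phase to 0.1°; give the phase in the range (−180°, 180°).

At s = jω = j1792:
quadratic: (j1792)² + 610·j1792 + 250000 = -2961264 + j1093120 → |·| ≈ 3.1566e+06, ∠ ≈ 159.74°
|L| = 500000 / 3.1566e+06 ≈ 0.1584
Gain = 20 log₁₀(0.1584) ≈ -16.00 dB
∠L = 0.00° − 159.74° = -159.74°

-16.0 dB, -159.7°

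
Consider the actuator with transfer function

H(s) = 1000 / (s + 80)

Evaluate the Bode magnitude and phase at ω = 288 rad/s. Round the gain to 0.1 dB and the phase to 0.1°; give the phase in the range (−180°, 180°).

10.5 dB, -74.5°

Substitute s = j288:
Numerator: 1000 = 1000 + j0
Denominator: (j288) + 80 = 80 + j288
|N| = √(1000² + 0²) ≈ 1000, ∠N ≈ 0.00°
|D| = √(80² + 288²) ≈ 298.9, ∠D ≈ 74.48°
|H| = 1000 / 298.9 ≈ 3.3456
Gain = 20 log₁₀(3.3456) ≈ 10.49 dB
∠H = 0.00° − 74.48° = -74.48°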